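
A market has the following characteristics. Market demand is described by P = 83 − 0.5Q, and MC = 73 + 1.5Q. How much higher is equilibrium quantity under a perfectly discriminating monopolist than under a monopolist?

Q rises by 1

The monopolist equates marginal revenue to marginal cost: 83 − Q = 73 + 1.5Q, so Q = 4. From demand, P = 81.
With perfect price discrimination, output is the efficient level Q = 5 (where demand meets MC), but every buyer pays their willingness to pay: CS = 0 and PS = total surplus.
Change in equilibrium quantity: 5 − 4 = 1.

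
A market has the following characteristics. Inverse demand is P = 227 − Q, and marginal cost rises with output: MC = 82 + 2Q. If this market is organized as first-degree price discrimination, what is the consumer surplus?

CS = 0

Under first-degree price discrimination the firm charges each unit its demand price and produces up to where P = MC, i.e. Q = 145/3. Consumer surplus is zero; producer surplus equals total surplus.
CS = 0.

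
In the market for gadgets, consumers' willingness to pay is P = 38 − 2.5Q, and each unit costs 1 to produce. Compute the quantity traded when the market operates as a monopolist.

Monopoly sets MR = MC: 38 − 5Q = 1 ⇒ Q = 7.4, P = 38 − 2.5·7.4 = 19.5.

Q = 7.4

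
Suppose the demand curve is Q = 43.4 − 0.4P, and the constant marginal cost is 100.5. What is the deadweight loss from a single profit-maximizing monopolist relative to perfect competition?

DWL = 3.2

Inverting demand: P = 108.5 − 2.5Q.
Under competition P = MC = 100.5, so Q = (108.5 − 100.5)/2.5 = 3.2.
Monopoly sets MR = MC: 108.5 − 5Q = 100.5 ⇒ Q = 1.6, P = 108.5 − 2.5·1.6 = 104.5.
DWL is the triangle between Q = 1.6 and Q = 3.2: ½·(3.2 − 1.6)·(104.5 − 100.5) = 3.2.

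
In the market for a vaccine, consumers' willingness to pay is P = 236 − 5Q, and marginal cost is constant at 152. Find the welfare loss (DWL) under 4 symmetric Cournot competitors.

DWL = 28.224

Perfect competition: P = MC = 152, so 236 − 5Q = 152 and Q = 16.8.
In a 4-firm Cournot equilibrium, symmetry and the first-order condition give q = (236 − 152)/(25) = 3.36. So Q = 13.44 and P = 168.8.
DWL is the triangle between Q = 13.44 and Q = 16.8: ½·(16.8 − 13.44)·(168.8 − 152) = 28.224.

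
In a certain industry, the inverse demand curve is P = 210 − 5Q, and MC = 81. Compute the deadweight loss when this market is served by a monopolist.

Competitive firms price at marginal cost: P = 81, giving Q = 25.8.
Monopoly sets MR = MC: 210 − 10Q = 81 ⇒ Q = 12.9, P = 210 − 5·12.9 = 145.5.
DWL is the triangle between Q = 12.9 and Q = 25.8: ½·(25.8 − 12.9)·(145.5 − 81) = 416.025.

DWL = 416.025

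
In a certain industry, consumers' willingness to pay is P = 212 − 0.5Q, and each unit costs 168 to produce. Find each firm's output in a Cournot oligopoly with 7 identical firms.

Cournot with 7 identical firms: the symmetric best-response condition is 212 − 4q = 168. Each firm produces q = 11, total output Q = 77, price P = 173.5.

q_i = 11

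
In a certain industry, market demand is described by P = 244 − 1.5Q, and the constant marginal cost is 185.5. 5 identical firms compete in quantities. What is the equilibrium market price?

P = 195.25

Cournot with 5 identical firms: the symmetric best-response condition is 244 − 9q = 185.5. Each firm produces q = 6.5, total output Q = 32.5, price P = 195.25.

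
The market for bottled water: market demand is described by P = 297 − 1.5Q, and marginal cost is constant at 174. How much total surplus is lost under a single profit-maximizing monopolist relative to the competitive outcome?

Perfect competition: P = MC = 174, so 297 − 1.5Q = 174 and Q = 82.
Monopoly sets MR = MC: 297 − 3Q = 174 ⇒ Q = 41, P = 297 − 1.5·41 = 235.5.
DWL is the triangle between Q = 41 and Q = 82: ½·(82 − 41)·(235.5 − 174) = 1260.75.

DWL = 1260.75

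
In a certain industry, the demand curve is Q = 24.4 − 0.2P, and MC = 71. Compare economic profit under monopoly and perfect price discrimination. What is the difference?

π rises by 130.05

Inverting demand: P = 122 − 5Q.
The monopolist equates marginal revenue to marginal cost: 122 − 10Q = 71, so Q = 5.1. From demand, P = 96.5.
Profit = (96.5 − 71)·5.1 = 130.05.
With perfect price discrimination, output is the efficient level Q = 10.2 (where demand meets MC), but every buyer pays their willingness to pay: CS = 0 and PS = total surplus.
PS equals the full surplus area, 260.1. Profit = 260.1 = 260.1.
Change in economic profit: 260.1 − 130.05 = 130.05.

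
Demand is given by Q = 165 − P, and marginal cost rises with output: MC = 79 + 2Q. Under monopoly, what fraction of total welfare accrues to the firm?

Inverting demand: P = 165 − Q.
A monopolist chooses Q where MR = MC. MR = 165 − 2Q; setting this equal to 79 + 2Q gives Q = 21.5 and P = 143.5.
CS = ½·(165 − 143.5)·21.5 = 231.125.
PS = P·Q − VC(Q) = 143.5·21.5 − (79·21.5 + ½·2·21.5²) = 924.5.
Share captured = PS/TS = 924.5/1155.625 = 0.8.

PS/TS = 0.8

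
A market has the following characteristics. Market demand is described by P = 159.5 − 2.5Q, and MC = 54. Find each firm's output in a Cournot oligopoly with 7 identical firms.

q_i = 5.275

Cournot with 7 identical firms: the symmetric best-response condition is 159.5 − 20q = 54. Each firm produces q = 5.275, total output Q = 36.925, price P = 1075/16.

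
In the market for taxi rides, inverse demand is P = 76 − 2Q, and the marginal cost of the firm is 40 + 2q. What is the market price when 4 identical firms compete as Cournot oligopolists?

P = 52

In a 4-firm Cournot equilibrium, symmetry and the first-order condition give q = (76 − 40)/(12) = 3. So Q = 12 and P = 52.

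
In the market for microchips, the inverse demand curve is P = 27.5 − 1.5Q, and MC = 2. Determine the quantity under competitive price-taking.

Q = 17

Competitive firms price at marginal cost: P = 2, giving Q = 17.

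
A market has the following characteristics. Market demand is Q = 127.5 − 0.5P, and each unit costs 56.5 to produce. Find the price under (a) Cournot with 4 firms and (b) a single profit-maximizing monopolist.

Cournot: P = 96.2; Monopoly: P = 155.75

Inverting demand: P = 255 − 2Q.
In a 4-firm Cournot equilibrium, symmetry and the first-order condition give q = (255 − 56.5)/(10) = 19.85. So Q = 79.4 and P = 96.2.
A monopolist chooses Q where MR = MC. MR = 255 − 4Q; setting this equal to 56.5 gives Q = 49.625 and P = 155.75.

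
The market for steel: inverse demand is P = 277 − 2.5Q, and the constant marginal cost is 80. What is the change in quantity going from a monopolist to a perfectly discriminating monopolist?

Q rises by 39.4

A monopolist chooses Q where MR = MC. MR = 277 − 5Q; setting this equal to 80 gives Q = 39.4 and P = 178.5.
A perfectly discriminating monopolist sells every unit with P(Q) ≥ MC(Q), so output equals the competitive quantity Q = 78.8. Each buyer pays their reservation price, so CS = 0 and the firm captures all surplus.
Change in quantity: 78.8 − 39.4 = 39.4.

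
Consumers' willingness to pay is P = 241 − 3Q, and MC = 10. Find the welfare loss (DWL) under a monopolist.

Under competition P = MC = 10, so Q = (241 − 10)/3 = 77.
Monopoly sets MR = MC: 241 − 6Q = 10 ⇒ Q = 38.5, P = 241 − 3·38.5 = 125.5.
DWL is the triangle between Q = 38.5 and Q = 77: ½·(77 − 38.5)·(125.5 − 10) = 2223.375.

DWL = 2223.375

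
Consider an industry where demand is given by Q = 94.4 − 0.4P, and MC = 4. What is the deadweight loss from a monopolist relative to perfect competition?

Inverting demand: P = 236 − 2.5Q.
Competitive firms price at marginal cost: P = 4, giving Q = 92.8.
Monopoly sets MR = MC: 236 − 5Q = 4 ⇒ Q = 46.4, P = 236 − 2.5·46.4 = 120.
DWL is the triangle between Q = 46.4 and Q = 92.8: ½·(92.8 − 46.4)·(120 − 4) = 2691.2.

DWL = 2691.2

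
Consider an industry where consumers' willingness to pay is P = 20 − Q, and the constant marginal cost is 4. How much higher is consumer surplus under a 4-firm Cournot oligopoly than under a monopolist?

A monopolist chooses Q where MR = MC. MR = 20 − 2Q; setting this equal to 4 gives Q = 8 and P = 12.
CS = ½·(20 − 12)·8 = 32.
With 4 symmetric Cournot firms, each firm's FOC gives 20 − 5q = 4, so q = 3.2, Q = 4·3.2 = 12.8, and P = 7.2.
CS = ½·(20 − 7.2)·12.8 = 81.92.
Change in consumer surplus: 81.92 − 32 = 49.92.

CS rises by 49.92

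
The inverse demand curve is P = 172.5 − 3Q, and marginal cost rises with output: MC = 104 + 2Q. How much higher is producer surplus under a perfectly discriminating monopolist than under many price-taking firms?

Competitive equilibrium sets price equal to marginal cost: 172.5 − 3Q = 104 + 2Q, so Q = 13.7 and P = 131.4.
PS = P·Q − VC(Q) = 131.4·13.7 − (104·13.7 + ½·2·13.7²) = 187.69.
With perfect price discrimination, output is the efficient level Q = 13.7 (where demand meets MC), but every buyer pays their willingness to pay: CS = 0 and PS = total surplus.
PS = ½·(172.5 − 104)·13.7 = 469.225.
Change in producer surplus: 469.225 − 187.69 = 281.535.

PS rises by 281.535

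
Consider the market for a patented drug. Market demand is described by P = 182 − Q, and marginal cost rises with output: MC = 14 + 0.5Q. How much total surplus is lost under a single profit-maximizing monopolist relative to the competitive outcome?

Competitive equilibrium sets price equal to marginal cost: 182 − Q = 14 + 0.5Q, so Q = 112 and P = 70.
The monopolist equates marginal revenue to marginal cost: 182 − 2Q = 14 + 0.5Q, so Q = 67.2. From demand, P = 114.8.
CS = ½·(182 − 70)·112 = 6272; PS = (70·112 − 14·112 − ½·0.5·112²) = 3136; TS = 9408.
CS = ½·(182 − 114.8)·67.2 = 2257.92; PS = (114.8·67.2 − 14·67.2 − ½·0.5·67.2²) = 5644.8; TS = 7902.72.
DWL = 9408 − 7902.72 = 1505.28.

DWL = 1505.28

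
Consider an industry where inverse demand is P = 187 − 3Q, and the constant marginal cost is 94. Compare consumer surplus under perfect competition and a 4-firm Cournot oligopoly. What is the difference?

Perfect competition: P = MC = 94, so 187 − 3Q = 94 and Q = 31.
CS = ½·(187 − 94)·31 = 1441.5.
Cournot with 4 identical firms: the symmetric best-response condition is 187 − 15q = 94. Each firm produces q = 6.2, total output Q = 24.8, price P = 112.6.
CS = ½·(187 − 112.6)·24.8 = 922.56.
Change in consumer surplus: 922.56 − 1441.5 = −518.94.

CS falls by 518.94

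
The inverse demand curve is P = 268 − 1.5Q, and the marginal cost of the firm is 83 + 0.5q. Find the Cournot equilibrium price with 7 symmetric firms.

With 7 symmetric Cournot firms, each firm's FOC gives 268 − 12q = 83 + 0.5q, so q = 14.8, Q = 7·14.8 = 103.6, and P = 112.6.

P = 112.6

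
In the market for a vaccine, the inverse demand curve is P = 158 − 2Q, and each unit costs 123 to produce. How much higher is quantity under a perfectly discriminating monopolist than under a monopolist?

Q rises by 8.75

A monopolist chooses Q where MR = MC. MR = 158 − 4Q; setting this equal to 123 gives Q = 8.75 and P = 140.5.
A perfectly discriminating monopolist sells every unit with P(Q) ≥ MC(Q), so output equals the competitive quantity Q = 17.5. Each buyer pays their reservation price, so CS = 0 and the firm captures all surplus.
Change in quantity: 17.5 − 8.75 = 8.75.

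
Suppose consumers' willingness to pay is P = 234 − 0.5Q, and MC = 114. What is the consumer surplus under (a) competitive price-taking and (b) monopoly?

Competitive firms price at marginal cost: P = 114, giving Q = 240.
CS = ½·(234 − 114)·240 = 14400.
A monopolist chooses Q where MR = MC. MR = 234 − Q; setting this equal to 114 gives Q = 120 and P = 174.
CS = ½·(234 − 174)·120 = 3600.

Competition: CS = 14400; Monopoly: CS = 3600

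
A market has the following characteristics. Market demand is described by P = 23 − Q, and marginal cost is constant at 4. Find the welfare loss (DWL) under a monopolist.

DWL = 45.125

Competitive firms price at marginal cost: P = 4, giving Q = 19.
A monopolist chooses Q where MR = MC. MR = 23 − 2Q; setting this equal to 4 gives Q = 9.5 and P = 13.5.
DWL is the triangle between Q = 9.5 and Q = 19: ½·(19 − 9.5)·(13.5 − 4) = 45.125.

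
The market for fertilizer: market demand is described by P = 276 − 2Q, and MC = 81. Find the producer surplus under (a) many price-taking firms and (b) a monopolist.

Competition: PS = 0; Monopoly: PS = 4753.125

Competitive firms price at marginal cost: P = 81, giving Q = 97.5.
PS = (81 − 81)·97.5 = 0.
A monopolist chooses Q where MR = MC. MR = 276 − 4Q; setting this equal to 81 gives Q = 48.75 and P = 178.5.
PS = (178.5 − 81)·48.75 = 4753.125.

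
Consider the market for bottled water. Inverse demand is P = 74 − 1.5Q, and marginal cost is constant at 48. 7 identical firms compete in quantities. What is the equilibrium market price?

P = 51.25

With 7 symmetric Cournot firms, each firm's FOC gives 74 − 12q = 48, so q = 13/6, Q = 7·13/6 = 91/6, and P = 51.25.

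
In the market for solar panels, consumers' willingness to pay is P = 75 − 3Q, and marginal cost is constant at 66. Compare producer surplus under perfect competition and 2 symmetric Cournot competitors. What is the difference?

Producer surplus rises by 6

Under competition P = MC = 66, so Q = (75 − 66)/3 = 3.
PS = (66 − 66)·3 = 0.
Cournot with 2 identical firms: the symmetric best-response condition is 75 − 9q = 66. Each firm produces q = 1, total output Q = 2, price P = 69.
PS = (69 − 66)·2 = 6.
Change in producer surplus: 6 − 0 = 6.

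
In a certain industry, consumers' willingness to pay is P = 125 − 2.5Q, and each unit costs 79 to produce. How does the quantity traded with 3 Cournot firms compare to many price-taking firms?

Cournot: Q = 13.8; Competition: Q = 18.4

In a 3-firm Cournot equilibrium, symmetry and the first-order condition give q = (125 − 79)/(10) = 4.6. So Q = 13.8 and P = 90.5.
Competitive firms price at marginal cost: P = 79, giving Q = 18.4.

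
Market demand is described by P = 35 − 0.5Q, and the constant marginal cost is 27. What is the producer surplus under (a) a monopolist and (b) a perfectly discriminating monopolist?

Monopoly: PS = 32; Perfect PD: PS = 64

A monopolist chooses Q where MR = MC. MR = 35 − Q; setting this equal to 27 gives Q = 8 and P = 31.
PS = (31 − 27)·8 = 32.
A perfectly discriminating monopolist sells every unit with P(Q) ≥ MC(Q), so output equals the competitive quantity Q = 16. Each buyer pays their reservation price, so CS = 0 and the firm captures all surplus.
PS = ½·(35 − 27)·16 = 64.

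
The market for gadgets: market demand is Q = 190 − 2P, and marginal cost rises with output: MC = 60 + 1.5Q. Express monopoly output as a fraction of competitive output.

Q_m/Q_c = 0.8

Inverting demand: P = 95 − 0.5Q.
A monopolist chooses Q where MR = MC. MR = 95 − Q; setting this equal to 60 + 1.5Q gives Q = 14 and P = 88.
Competitive equilibrium sets price equal to marginal cost: 95 − 0.5Q = 60 + 1.5Q, so Q = 17.5 and P = 86.25.
Ratio Q_m/Q_c = 14/17.5 = 0.8.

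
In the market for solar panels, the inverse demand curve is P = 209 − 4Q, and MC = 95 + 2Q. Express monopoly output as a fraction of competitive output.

Q_m/Q_c = 0.6

Monopoly sets MR = MC: 209 − 8Q = 95 + 2Q ⇒ Q = 11.4, P = 209 − 4·11.4 = 163.4.
Under competition P = MC: 209 − 4Q = 95 + 2Q ⇒ Q = 19, P = 133.
Ratio Q_m/Q_c = 11.4/19 = 0.6.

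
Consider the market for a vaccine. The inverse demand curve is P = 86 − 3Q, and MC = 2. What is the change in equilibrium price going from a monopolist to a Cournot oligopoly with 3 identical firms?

P falls by 21

A monopolist chooses Q where MR = MC. MR = 86 − 6Q; setting this equal to 2 gives Q = 14 and P = 44.
With 3 symmetric Cournot firms, each firm's FOC gives 86 − 12q = 2, so q = 7, Q = 3·7 = 21, and P = 23.
Change in equilibrium price: 23 − 44 = −21.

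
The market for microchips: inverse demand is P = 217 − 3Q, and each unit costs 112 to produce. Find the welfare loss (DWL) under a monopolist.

Perfect competition: P = MC = 112, so 217 − 3Q = 112 and Q = 35.
A monopolist chooses Q where MR = MC. MR = 217 − 6Q; setting this equal to 112 gives Q = 17.5 and P = 164.5.
DWL is the triangle between Q = 17.5 and Q = 35: ½·(35 − 17.5)·(164.5 − 112) = 459.375.

DWL = 459.375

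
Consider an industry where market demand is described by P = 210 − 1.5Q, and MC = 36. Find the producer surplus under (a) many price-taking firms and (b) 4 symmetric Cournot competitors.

Competitive firms price at marginal cost: P = 36, giving Q = 116.
PS = (36 − 36)·116 = 0.
In a 4-firm Cournot equilibrium, symmetry and the first-order condition give q = (210 − 36)/(7.5) = 23.2. So Q = 92.8 and P = 70.8.
PS = (70.8 − 36)·92.8 = 3229.44.

Competition: PS = 0; Cournot: PS = 3229.44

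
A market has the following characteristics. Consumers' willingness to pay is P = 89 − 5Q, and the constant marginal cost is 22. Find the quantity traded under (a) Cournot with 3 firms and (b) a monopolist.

Cournot: Q = 10.05; Monopoly: Q = 6.7

In a 3-firm Cournot equilibrium, symmetry and the first-order condition give q = (89 − 22)/(20) = 3.35. So Q = 10.05 and P = 38.75.
The monopolist equates marginal revenue to marginal cost: 89 − 10Q = 22, so Q = 6.7. From demand, P = 55.5.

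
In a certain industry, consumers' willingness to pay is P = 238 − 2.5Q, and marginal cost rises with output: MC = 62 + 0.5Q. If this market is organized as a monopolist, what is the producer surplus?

PS = 2816

The monopolist equates marginal revenue to marginal cost: 238 − 5Q = 62 + 0.5Q, so Q = 32. From demand, P = 158.
PS = P·Q − VC(Q) = 158·32 − (62·32 + ½·0.5·32²) = 2816.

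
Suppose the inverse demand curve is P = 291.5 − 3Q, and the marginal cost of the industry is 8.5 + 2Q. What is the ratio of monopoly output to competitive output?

A monopolist chooses Q where MR = MC. MR = 291.5 − 6Q; setting this equal to 8.5 + 2Q gives Q = 35.375 and P = 185.375.
Competitive equilibrium sets price equal to marginal cost: 291.5 − 3Q = 8.5 + 2Q, so Q = 56.6 and P = 121.7.
Ratio Q_m/Q_c = 35.375/56.6 = 0.625.

Q_m/Q_c = 0.625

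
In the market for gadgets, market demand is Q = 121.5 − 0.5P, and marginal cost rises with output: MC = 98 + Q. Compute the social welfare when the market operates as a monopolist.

Inverting demand: P = 243 − 2Q.
Monopoly sets MR = MC: 243 − 4Q = 98 + Q ⇒ Q = 29, P = 243 − 2·29 = 185.
CS = ½·(243 − 185)·29 = 841; PS = (185·29 − 98·29 − ½·1·29²) = 2102.5; TS = 2943.5.

TS = 2943.5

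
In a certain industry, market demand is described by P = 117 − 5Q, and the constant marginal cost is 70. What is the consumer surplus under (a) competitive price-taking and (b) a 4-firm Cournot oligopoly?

Competition: CS = 220.9; Cournot: CS = 141.376

Perfect competition: P = MC = 70, so 117 − 5Q = 70 and Q = 9.4.
CS = ½·(117 − 70)·9.4 = 220.9.
With 4 symmetric Cournot firms, each firm's FOC gives 117 − 25q = 70, so q = 1.88, Q = 4·1.88 = 7.52, and P = 79.4.
CS = ½·(117 − 79.4)·7.52 = 141.376.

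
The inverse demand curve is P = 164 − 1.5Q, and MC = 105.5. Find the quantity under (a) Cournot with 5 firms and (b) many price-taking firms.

In a 5-firm Cournot equilibrium, symmetry and the first-order condition give q = (164 − 105.5)/(9) = 6.5. So Q = 32.5 and P = 115.25.
Perfect competition: P = MC = 105.5, so 164 − 1.5Q = 105.5 and Q = 39.

Cournot: Q = 32.5; Competition: Q = 39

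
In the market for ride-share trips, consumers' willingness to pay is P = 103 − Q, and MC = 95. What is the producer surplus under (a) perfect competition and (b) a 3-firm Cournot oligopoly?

Under competition P = MC = 95, so Q = (103 − 95)/1 = 8.
PS = (95 − 95)·8 = 0.
Cournot with 3 identical firms: the symmetric best-response condition is 103 − 4q = 95. Each firm produces q = 2, total output Q = 6, price P = 97.
PS = (97 − 95)·6 = 12.

Competition: PS = 0; Cournot: PS = 12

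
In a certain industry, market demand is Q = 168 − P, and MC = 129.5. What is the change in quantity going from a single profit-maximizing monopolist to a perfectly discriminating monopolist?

Inverting demand: P = 168 − Q.
The monopolist equates marginal revenue to marginal cost: 168 − 2Q = 129.5, so Q = 19.25. From demand, P = 148.75.
A perfectly discriminating monopolist sells every unit with P(Q) ≥ MC(Q), so output equals the competitive quantity Q = 38.5. Each buyer pays their reservation price, so CS = 0 and the firm captures all surplus.
Change in quantity: 38.5 − 19.25 = 19.25.

Quantity rises by 19.25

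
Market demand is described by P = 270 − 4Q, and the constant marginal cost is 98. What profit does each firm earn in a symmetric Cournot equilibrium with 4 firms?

π_i = 295.84

Cournot with 4 identical firms: the symmetric best-response condition is 270 − 20q = 98. Each firm produces q = 8.6, total output Q = 34.4, price P = 132.4.
Each firm's profit = (132.4 − 98)·8.6 = 295.84.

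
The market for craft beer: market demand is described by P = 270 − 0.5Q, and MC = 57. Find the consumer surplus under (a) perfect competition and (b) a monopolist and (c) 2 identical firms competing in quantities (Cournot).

Perfect competition: P = MC = 57, so 270 − 0.5Q = 57 and Q = 426.
CS = ½·(270 − 57)·426 = 45369.
Monopoly sets MR = MC: 270 − Q = 57 ⇒ Q = 213, P = 270 − 0.5·213 = 163.5.
CS = ½·(270 − 163.5)·213 = 11342.25.
In a 2-firm Cournot equilibrium, symmetry and the first-order condition give q = (270 − 57)/(1.5) = 142. So Q = 284 and P = 128.
CS = ½·(270 − 128)·284 = 20164.

Competition: CS = 45369; Monopoly: CS = 11342.25; Cournot: CS = 20164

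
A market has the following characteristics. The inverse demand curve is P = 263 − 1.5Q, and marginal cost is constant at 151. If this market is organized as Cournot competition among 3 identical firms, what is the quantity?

In a 3-firm Cournot equilibrium, symmetry and the first-order condition give q = (263 − 151)/(6) = 56/3. So Q = 56 and P = 179.

Q = 56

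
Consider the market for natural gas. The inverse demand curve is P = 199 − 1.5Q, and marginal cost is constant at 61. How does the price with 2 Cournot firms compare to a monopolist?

Cournot with 2 identical firms: the symmetric best-response condition is 199 − 4.5q = 61. Each firm produces q = 92/3, total output Q = 184/3, price P = 107.
Monopoly sets MR = MC: 199 − 3Q = 61 ⇒ Q = 46, P = 199 − 1.5·46 = 130.

Cournot: P = 107; Monopoly: P = 130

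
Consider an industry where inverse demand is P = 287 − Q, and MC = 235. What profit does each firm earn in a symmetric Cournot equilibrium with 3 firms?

π_i = 169

With 3 symmetric Cournot firms, each firm's FOC gives 287 − 4q = 235, so q = 13, Q = 3·13 = 39, and P = 248.
Each firm's profit = (248 − 235)·13 = 169.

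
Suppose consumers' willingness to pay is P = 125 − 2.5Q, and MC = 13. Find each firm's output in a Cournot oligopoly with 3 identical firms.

q_i = 11.2

In a 3-firm Cournot equilibrium, symmetry and the first-order condition give q = (125 − 13)/(10) = 11.2. So Q = 33.6 and P = 41.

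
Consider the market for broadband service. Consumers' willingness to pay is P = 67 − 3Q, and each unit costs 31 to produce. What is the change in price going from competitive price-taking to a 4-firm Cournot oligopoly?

Price rises by 7.2

Competitive firms price at marginal cost: P = 31, giving Q = 12.
Cournot with 4 identical firms: the symmetric best-response condition is 67 − 15q = 31. Each firm produces q = 2.4, total output Q = 9.6, price P = 38.2.
Change in price: 38.2 − 31 = 7.2.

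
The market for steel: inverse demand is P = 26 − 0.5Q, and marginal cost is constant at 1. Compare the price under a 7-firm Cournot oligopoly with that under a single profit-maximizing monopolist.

Cournot with 7 identical firms: the symmetric best-response condition is 26 − 4q = 1. Each firm produces q = 6.25, total output Q = 43.75, price P = 4.125.
Monopoly sets MR = MC: 26 − Q = 1 ⇒ Q = 25, P = 26 − 0.5·25 = 13.5.

Cournot: P = 4.125; Monopoly: P = 13.5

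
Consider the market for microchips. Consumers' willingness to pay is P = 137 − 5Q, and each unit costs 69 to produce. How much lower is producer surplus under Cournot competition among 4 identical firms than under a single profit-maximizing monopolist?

The monopolist equates marginal revenue to marginal cost: 137 − 10Q = 69, so Q = 6.8. From demand, P = 103.
PS = (103 − 69)·6.8 = 231.2.
In a 4-firm Cournot equilibrium, symmetry and the first-order condition give q = (137 − 69)/(25) = 2.72. So Q = 10.88 and P = 82.6.
PS = (82.6 − 69)·10.88 = 147.968.
Change in producer surplus: 147.968 − 231.2 = −83.232.

Producer surplus falls by 83.232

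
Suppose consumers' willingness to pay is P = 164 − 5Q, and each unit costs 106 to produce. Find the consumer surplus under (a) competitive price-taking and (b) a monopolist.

Under competition P = MC = 106, so Q = (164 − 106)/5 = 11.6.
CS = ½·(164 − 106)·11.6 = 336.4.
The monopolist equates marginal revenue to marginal cost: 164 − 10Q = 106, so Q = 5.8. From demand, P = 135.
CS = ½·(164 − 135)·5.8 = 84.1.

Competition: CS = 336.4; Monopoly: CS = 84.1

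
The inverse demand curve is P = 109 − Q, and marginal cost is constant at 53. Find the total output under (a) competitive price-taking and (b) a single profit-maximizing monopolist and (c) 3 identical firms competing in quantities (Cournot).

Competition: Q = 56; Monopoly: Q = 28; Cournot: Q = 42

Under competition P = MC = 53, so Q = (109 − 53)/1 = 56.
Monopoly sets MR = MC: 109 − 2Q = 53 ⇒ Q = 28, P = 109 − 28 = 81.
With 3 symmetric Cournot firms, each firm's FOC gives 109 − 4q = 53, so q = 14, Q = 3·14 = 42, and P = 67.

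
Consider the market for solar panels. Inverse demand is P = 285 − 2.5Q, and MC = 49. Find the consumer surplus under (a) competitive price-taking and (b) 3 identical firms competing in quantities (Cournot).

Competition: CS = 11139.2; Cournot: CS = 6265.8

Competitive firms price at marginal cost: P = 49, giving Q = 94.4.
CS = ½·(285 − 49)·94.4 = 11139.2.
In a 3-firm Cournot equilibrium, symmetry and the first-order condition give q = (285 − 49)/(10) = 23.6. So Q = 70.8 and P = 108.
CS = ½·(285 − 108)·70.8 = 6265.8.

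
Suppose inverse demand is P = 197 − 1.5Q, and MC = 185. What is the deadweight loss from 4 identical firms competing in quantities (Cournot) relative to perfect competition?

DWL = 1.92

Under competition P = MC = 185, so Q = (197 − 185)/1.5 = 8.
In a 4-firm Cournot equilibrium, symmetry and the first-order condition give q = (197 − 185)/(7.5) = 1.6. So Q = 6.4 and P = 187.4.
DWL is the triangle between Q = 6.4 and Q = 8: ½·(8 − 6.4)·(187.4 − 185) = 1.92.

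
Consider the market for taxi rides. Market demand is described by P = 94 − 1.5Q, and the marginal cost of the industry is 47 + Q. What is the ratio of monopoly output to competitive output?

Q_m/Q_c = 0.625

Monopoly sets MR = MC: 94 − 3Q = 47 + Q ⇒ Q = 11.75, P = 94 − 1.5·11.75 = 76.375.
Competitive equilibrium sets price equal to marginal cost: 94 − 1.5Q = 47 + Q, so Q = 18.8 and P = 65.8.
Ratio Q_m/Q_c = 11.75/18.8 = 0.625.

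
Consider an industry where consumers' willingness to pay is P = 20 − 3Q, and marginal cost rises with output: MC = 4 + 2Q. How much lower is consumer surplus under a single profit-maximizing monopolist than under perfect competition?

Competitive equilibrium sets price equal to marginal cost: 20 − 3Q = 4 + 2Q, so Q = 3.2 and P = 10.4.
CS = ½·(20 − 10.4)·3.2 = 15.36.
Monopoly sets MR = MC: 20 − 6Q = 4 + 2Q ⇒ Q = 2, P = 20 − 3·2 = 14.
CS = ½·(20 − 14)·2 = 6.
Change in consumer surplus: 6 − 15.36 = −9.36.

Consumer surplus falls by 9.36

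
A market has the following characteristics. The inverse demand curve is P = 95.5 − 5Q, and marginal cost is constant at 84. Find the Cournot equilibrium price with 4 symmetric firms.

Cournot with 4 identical firms: the symmetric best-response condition is 95.5 − 25q = 84. Each firm produces q = 0.46, total output Q = 1.84, price P = 86.3.

P = 86.3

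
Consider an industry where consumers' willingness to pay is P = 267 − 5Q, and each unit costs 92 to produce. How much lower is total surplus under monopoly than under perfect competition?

TS falls by 765.625

Under competition P = MC = 92, so Q = (267 − 92)/5 = 35.
CS = ½·(267 − 92)·35 = 3062.5; PS = (92 − 92)·35 = 0; TS = 3062.5.
The monopolist equates marginal revenue to marginal cost: 267 − 10Q = 92, so Q = 17.5. From demand, P = 179.5.
CS = ½·(267 − 179.5)·17.5 = 765.625; PS = (179.5 − 92)·17.5 = 1531.25; TS = 2296.875.
Change in total surplus: 2296.875 − 3062.5 = −765.625.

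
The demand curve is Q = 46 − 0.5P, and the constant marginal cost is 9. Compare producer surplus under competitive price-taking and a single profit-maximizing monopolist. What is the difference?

Producer surplus rises by 861.125

Inverting demand: P = 92 − 2Q.
Perfect competition: P = MC = 9, so 92 − 2Q = 9 and Q = 41.5.
PS = (9 − 9)·41.5 = 0.
The monopolist equates marginal revenue to marginal cost: 92 − 4Q = 9, so Q = 20.75. From demand, P = 50.5.
PS = (50.5 − 9)·20.75 = 861.125.
Change in producer surplus: 861.125 − 0 = 861.125.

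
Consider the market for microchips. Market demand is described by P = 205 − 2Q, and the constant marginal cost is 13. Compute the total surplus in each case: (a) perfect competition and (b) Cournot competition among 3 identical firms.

Competition: TS = 9216; Cournot: TS = 8640

Perfect competition: P = MC = 13, so 205 − 2Q = 13 and Q = 96.
CS = ½·(205 − 13)·96 = 9216; PS = (13 − 13)·96 = 0; TS = 9216.
Cournot with 3 identical firms: the symmetric best-response condition is 205 − 8q = 13. Each firm produces q = 24, total output Q = 72, price P = 61.
CS = ½·(205 − 61)·72 = 5184; PS = (61 − 13)·72 = 3456; TS = 8640.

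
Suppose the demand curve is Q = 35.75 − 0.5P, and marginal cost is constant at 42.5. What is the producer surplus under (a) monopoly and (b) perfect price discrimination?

Inverting demand: P = 71.5 − 2Q.
Monopoly sets MR = MC: 71.5 − 4Q = 42.5 ⇒ Q = 7.25, P = 71.5 − 2·7.25 = 57.
PS = (57 − 42.5)·7.25 = 105.125.
With perfect price discrimination, output is the efficient level Q = 14.5 (where demand meets MC), but every buyer pays their willingness to pay: CS = 0 and PS = total surplus.
PS = ½·(71.5 − 42.5)·14.5 = 210.25.

Monopoly: PS = 105.125; Perfect PD: PS = 210.25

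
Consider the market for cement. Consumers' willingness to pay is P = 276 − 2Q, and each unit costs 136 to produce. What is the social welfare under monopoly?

TS = 3675

A monopolist chooses Q where MR = MC. MR = 276 − 4Q; setting this equal to 136 gives Q = 35 and P = 206.
CS = ½·(276 − 206)·35 = 1225; PS = (206 − 136)·35 = 2450; TS = 3675.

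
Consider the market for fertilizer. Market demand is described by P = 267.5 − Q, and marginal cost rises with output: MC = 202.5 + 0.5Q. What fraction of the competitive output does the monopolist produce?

Q_m/Q_c = 0.6

The monopolist equates marginal revenue to marginal cost: 267.5 − 2Q = 202.5 + 0.5Q, so Q = 26. From demand, P = 241.5.
Competitive equilibrium sets price equal to marginal cost: 267.5 − Q = 202.5 + 0.5Q, so Q = 130/3 and P = 1345/6.
Ratio Q_m/Q_c = 26/(130/3) = 0.6.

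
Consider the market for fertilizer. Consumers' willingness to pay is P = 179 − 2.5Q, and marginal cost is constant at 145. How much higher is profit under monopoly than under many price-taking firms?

Profit rises by 115.6

Under competition P = MC = 145, so Q = (179 − 145)/2.5 = 13.6.
Profit = (145 − 145)·13.6 = 0.
A monopolist chooses Q where MR = MC. MR = 179 − 5Q; setting this equal to 145 gives Q = 6.8 and P = 162.
Profit = (162 − 145)·6.8 = 115.6.
Change in profit: 115.6 − 0 = 115.6.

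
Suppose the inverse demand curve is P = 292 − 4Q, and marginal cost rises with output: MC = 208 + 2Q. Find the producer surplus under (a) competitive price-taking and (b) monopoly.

Competition: PS = 196; Monopoly: PS = 352.8

Competitive equilibrium sets price equal to marginal cost: 292 − 4Q = 208 + 2Q, so Q = 14 and P = 236.
PS = P·Q − VC(Q) = 236·14 − (208·14 + ½·2·14²) = 196.
Monopoly sets MR = MC: 292 − 8Q = 208 + 2Q ⇒ Q = 8.4, P = 292 − 4·8.4 = 258.4.
PS = P·Q − VC(Q) = 258.4·8.4 − (208·8.4 + ½·2·8.4²) = 352.8.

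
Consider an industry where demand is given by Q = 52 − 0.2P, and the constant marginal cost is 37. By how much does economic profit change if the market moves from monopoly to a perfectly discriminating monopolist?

Inverting demand: P = 260 − 5Q.
The monopolist equates marginal revenue to marginal cost: 260 − 10Q = 37, so Q = 22.3. From demand, P = 148.5.
Profit = (148.5 − 37)·22.3 = 2486.45.
A perfectly discriminating monopolist sells every unit with P(Q) ≥ MC(Q), so output equals the competitive quantity Q = 44.6. Each buyer pays their reservation price, so CS = 0 and the firm captures all surplus.
PS equals the full surplus area, 4972.9. Profit = 4972.9 = 4972.9.
Change in economic profit: 4972.9 − 2486.45 = 2486.45.

π rises by 2486.45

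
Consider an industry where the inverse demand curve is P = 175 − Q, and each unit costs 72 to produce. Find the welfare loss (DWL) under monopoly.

DWL = 1326.125

Perfect competition: P = MC = 72, so 175 − Q = 72 and Q = 103.
Monopoly sets MR = MC: 175 − 2Q = 72 ⇒ Q = 51.5, P = 175 − 51.5 = 123.5.
DWL is the triangle between Q = 51.5 and Q = 103: ½·(103 − 51.5)·(123.5 − 72) = 1326.125.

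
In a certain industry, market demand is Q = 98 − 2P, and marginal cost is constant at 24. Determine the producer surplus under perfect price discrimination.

PS = 625

Inverting demand: P = 49 − 0.5Q.
A perfectly discriminating monopolist sells every unit with P(Q) ≥ MC(Q), so output equals the competitive quantity Q = 50. Each buyer pays their reservation price, so CS = 0 and the firm captures all surplus.
PS = ½·(49 − 24)·50 = 625.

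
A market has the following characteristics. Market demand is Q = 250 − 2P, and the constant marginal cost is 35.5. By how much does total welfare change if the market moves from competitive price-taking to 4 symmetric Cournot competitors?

Total welfare falls by 320.41

Inverting demand: P = 125 − 0.5Q.
Competitive firms price at marginal cost: P = 35.5, giving Q = 179.
CS = ½·(125 − 35.5)·179 = 8010.25; PS = (35.5 − 35.5)·179 = 0; TS = 8010.25.
With 4 symmetric Cournot firms, each firm's FOC gives 125 − 2.5q = 35.5, so q = 35.8, Q = 4·35.8 = 143.2, and P = 53.4.
CS = ½·(125 − 53.4)·143.2 = 5126.56; PS = (53.4 − 35.5)·143.2 = 2563.28; TS = 7689.84.
Change in total welfare: 7689.84 − 8010.25 = −320.41.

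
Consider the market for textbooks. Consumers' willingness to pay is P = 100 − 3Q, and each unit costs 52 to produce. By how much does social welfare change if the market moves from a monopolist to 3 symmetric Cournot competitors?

A monopolist chooses Q where MR = MC. MR = 100 − 6Q; setting this equal to 52 gives Q = 8 and P = 76.
CS = ½·(100 − 76)·8 = 96; PS = (76 − 52)·8 = 192; TS = 288.
With 3 symmetric Cournot firms, each firm's FOC gives 100 − 12q = 52, so q = 4, Q = 3·4 = 12, and P = 64.
CS = ½·(100 − 64)·12 = 216; PS = (64 − 52)·12 = 144; TS = 360.
Change in social welfare: 360 − 288 = 72.

Social welfare rises by 72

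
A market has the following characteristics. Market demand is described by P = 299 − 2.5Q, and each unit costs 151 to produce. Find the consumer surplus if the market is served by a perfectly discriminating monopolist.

CS = 0

A perfectly discriminating monopolist sells every unit with P(Q) ≥ MC(Q), so output equals the competitive quantity Q = 59.2. Each buyer pays their reservation price, so CS = 0 and the firm captures all surplus.
CS = 0.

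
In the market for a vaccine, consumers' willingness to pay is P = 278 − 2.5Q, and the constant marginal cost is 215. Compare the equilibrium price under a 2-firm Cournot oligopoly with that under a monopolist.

With 2 symmetric Cournot firms, each firm's FOC gives 278 − 7.5q = 215, so q = 8.4, Q = 2·8.4 = 16.8, and P = 236.
The monopolist equates marginal revenue to marginal cost: 278 − 5Q = 215, so Q = 12.6. From demand, P = 246.5.

Cournot: P = 236; Monopoly: P = 246.5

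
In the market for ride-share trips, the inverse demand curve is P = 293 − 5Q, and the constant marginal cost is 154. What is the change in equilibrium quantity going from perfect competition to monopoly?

Equilibrium quantity falls by 13.9

Under competition P = MC = 154, so Q = (293 − 154)/5 = 27.8.
A monopolist chooses Q where MR = MC. MR = 293 − 10Q; setting this equal to 154 gives Q = 13.9 and P = 223.5.
Change in equilibrium quantity: 13.9 − 27.8 = −13.9.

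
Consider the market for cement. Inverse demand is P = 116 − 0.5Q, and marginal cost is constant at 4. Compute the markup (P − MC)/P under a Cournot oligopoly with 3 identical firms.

Lerner index = 0.875

In a 3-firm Cournot equilibrium, symmetry and the first-order condition give q = (116 − 4)/(2) = 56. So Q = 168 and P = 32.
Lerner index = (P − MC)/P = (32 − 4)/32 = 0.875.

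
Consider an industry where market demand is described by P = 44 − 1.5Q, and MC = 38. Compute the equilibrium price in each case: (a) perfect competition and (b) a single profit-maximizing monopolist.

Perfect competition: P = MC = 38, so 44 − 1.5Q = 38 and Q = 4.
The monopolist equates marginal revenue to marginal cost: 44 − 3Q = 38, so Q = 2. From demand, P = 41.

Competition: P = 38; Monopoly: P = 41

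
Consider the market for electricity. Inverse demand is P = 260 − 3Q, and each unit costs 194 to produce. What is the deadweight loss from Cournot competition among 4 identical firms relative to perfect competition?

DWL = 29.04

Perfect competition: P = MC = 194, so 260 − 3Q = 194 and Q = 22.
With 4 symmetric Cournot firms, each firm's FOC gives 260 − 15q = 194, so q = 4.4, Q = 4·4.4 = 17.6, and P = 207.2.
DWL is the triangle between Q = 17.6 and Q = 22: ½·(22 − 17.6)·(207.2 − 194) = 29.04.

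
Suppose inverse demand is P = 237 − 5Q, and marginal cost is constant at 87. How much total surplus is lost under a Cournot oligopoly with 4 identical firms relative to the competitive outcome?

Competitive firms price at marginal cost: P = 87, giving Q = 30.
In a 4-firm Cournot equilibrium, symmetry and the first-order condition give q = (237 − 87)/(25) = 6. So Q = 24 and P = 117.
DWL is the triangle between Q = 24 and Q = 30: ½·(30 − 24)·(117 − 87) = 90.

DWL = 90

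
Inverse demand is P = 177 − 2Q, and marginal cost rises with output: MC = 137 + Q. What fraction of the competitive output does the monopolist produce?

Q_m/Q_c = 0.6

A monopolist chooses Q where MR = MC. MR = 177 − 4Q; setting this equal to 137 + Q gives Q = 8 and P = 161.
Competitive equilibrium sets price equal to marginal cost: 177 − 2Q = 137 + Q, so Q = 40/3 and P = 451/3.
Ratio Q_m/Q_c = 8/(40/3) = 0.6.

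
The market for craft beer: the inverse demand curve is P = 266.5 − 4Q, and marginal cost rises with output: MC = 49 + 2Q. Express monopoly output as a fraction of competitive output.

Monopoly sets MR = MC: 266.5 − 8Q = 49 + 2Q ⇒ Q = 21.75, P = 266.5 − 4·21.75 = 179.5.
Under competition P = MC: 266.5 − 4Q = 49 + 2Q ⇒ Q = 36.25, P = 121.5.
Ratio Q_m/Q_c = 21.75/36.25 = 0.6.

Q_m/Q_c = 0.6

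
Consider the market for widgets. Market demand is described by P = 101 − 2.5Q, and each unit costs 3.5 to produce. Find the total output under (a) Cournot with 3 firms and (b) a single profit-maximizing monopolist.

Cournot: Q = 29.25; Monopoly: Q = 19.5

With 3 symmetric Cournot firms, each firm's FOC gives 101 − 10q = 3.5, so q = 9.75, Q = 3·9.75 = 29.25, and P = 27.875.
The monopolist equates marginal revenue to marginal cost: 101 − 5Q = 3.5, so Q = 19.5. From demand, P = 52.25.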